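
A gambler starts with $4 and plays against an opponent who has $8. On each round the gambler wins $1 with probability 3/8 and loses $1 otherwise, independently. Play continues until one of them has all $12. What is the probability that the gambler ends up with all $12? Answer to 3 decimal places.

0.015

Let r = q/p = (5/8)/(3/8) = 5/3. The recurrence P(i) = p·P(i+1) + q·P(i−1) with P(0)=0, P(12)=1 gives P(i) = (1 − r^i)/(1 − r^12).
P(4) = (1 − (5/3)^4) / (1 − (5/3)^12) = 6561/447811 ≈ 0.015.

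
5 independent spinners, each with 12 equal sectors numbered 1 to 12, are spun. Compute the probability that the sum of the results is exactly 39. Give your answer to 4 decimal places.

There are 12^5 = 248832 equally likely outcomes.
The number of ordered 5-tuples from {1,…,12} summing to 39 is 9075.
P(sum = 39) = 9075/248832 = 3025/82944 ≈ 0.0365.

0.0365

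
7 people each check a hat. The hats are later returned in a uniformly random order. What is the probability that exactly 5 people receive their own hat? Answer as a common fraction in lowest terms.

Choose which 5 of the 7 are fixed: C(7,5) = 21 ways.
The remaining 2 must have no fixed point: D(2) = 1.
P = 21·1/5040 = 1/240.

1/240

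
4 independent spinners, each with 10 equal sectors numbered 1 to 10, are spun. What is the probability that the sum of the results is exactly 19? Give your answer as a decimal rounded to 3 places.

0.059

There are 10^4 = 10000 equally likely outcomes.
The number of ordered 4-tuples from {1,…,10} summing to 19 is 592.
P(sum = 19) = 592/10000 = 37/625 ≈ 0.059.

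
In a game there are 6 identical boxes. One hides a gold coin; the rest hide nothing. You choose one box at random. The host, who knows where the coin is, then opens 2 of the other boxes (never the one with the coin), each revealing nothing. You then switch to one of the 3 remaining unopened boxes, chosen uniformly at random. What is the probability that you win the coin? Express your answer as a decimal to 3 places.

Your original box holds the coin with probability 1/6, so the other 5 collectively hold it with probability 5/6.
The host can always find 2 empty boxes to open, so the reveals don't change that 5/6; it is now spread over the 3 remaining unopened boxes.
P(win by switching) = (5/6) · (1/3) = 5/18 ≈ 0.278.

0.278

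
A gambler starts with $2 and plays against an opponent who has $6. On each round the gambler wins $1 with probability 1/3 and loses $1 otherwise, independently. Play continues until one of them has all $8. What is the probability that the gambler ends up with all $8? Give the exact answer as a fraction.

1/85

Let r = q/p = (2/3)/(1/3) = 2. The recurrence P(i) = p·P(i+1) + q·P(i−1) with P(0)=0, P(8)=1 gives P(i) = (1 − r^i)/(1 − r^8).
P(2) = (1 − (2)^2) / (1 − (2)^8) = 1/85.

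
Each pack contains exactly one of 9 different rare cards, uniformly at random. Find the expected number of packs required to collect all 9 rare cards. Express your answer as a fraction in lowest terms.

After i distinct types are collected, each trial gives a new one with probability (9−i)/9, so the expected wait for the next new type is 9/(9−i).
E = 9/9 + 9/8 + 9/7 + 9/6 + 9/5 + 9/4 + 9/3 + 9/2 + 9/1 = 7129/280.

7129/280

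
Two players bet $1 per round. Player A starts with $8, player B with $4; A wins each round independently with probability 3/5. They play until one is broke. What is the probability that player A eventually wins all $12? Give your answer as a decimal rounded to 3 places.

0.968

Let r = q/p = (2/5)/(3/5) = 2/3. The recurrence P(i) = p·P(i+1) + q·P(i−1) with P(0)=0, P(12)=1 gives P(i) = (1 − r^i)/(1 − r^12).
P(8) = (1 − (2/3)^8) / (1 − (2/3)^12) = 7857/8113 ≈ 0.968.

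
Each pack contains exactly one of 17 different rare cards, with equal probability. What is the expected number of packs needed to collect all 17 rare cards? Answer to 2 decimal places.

After i distinct types are collected, each trial gives a new one with probability (17−i)/17, so the expected wait for the next new type is 17/(17−i).
E = 17/17 + 17/16 + 17/15 + 17/14 + 17/13 + 17/12 + 17/11 + 17/10 + 17/9 + 17/8 + 17/7 + 17/6 + 17/5 + 17/4 + 17/3 + 17/2 + 17/1 = 42142223/720720 ≈ 58.47.

58.47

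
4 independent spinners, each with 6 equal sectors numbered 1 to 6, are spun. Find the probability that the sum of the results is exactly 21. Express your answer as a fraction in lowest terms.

There are 6^4 = 1296 equally likely outcomes.
The number of ordered 4-tuples from {1,…,6} summing to 21 is 20.
P(sum = 21) = 20/1296 = 5/324.

5/324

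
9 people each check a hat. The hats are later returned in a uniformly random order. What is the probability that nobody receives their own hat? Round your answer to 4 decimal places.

This is the derangement probability: permutations of 9 with no fixed point.
D(9) = 9! · (1 − 1/1! + 1/2! − ··· + (−1)^9/9!) = 133496.
P = 133496/362880 = 16687/45360 ≈ 0.3679.

0.3679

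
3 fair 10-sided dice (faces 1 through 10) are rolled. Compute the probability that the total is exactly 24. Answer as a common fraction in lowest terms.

There are 10^3 = 1000 equally likely outcomes.
The number of ordered 3-tuples from {1,…,10} summing to 24 is 28.
P(sum = 24) = 28/1000 = 7/250.

7/250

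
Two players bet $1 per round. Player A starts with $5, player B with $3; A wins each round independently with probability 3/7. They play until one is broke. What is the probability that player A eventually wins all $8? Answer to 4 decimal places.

Let r = q/p = (4/7)/(3/7) = 4/3. The recurrence P(i) = p·P(i+1) + q·P(i−1) with P(0)=0, P(8)=1 gives P(i) = (1 − r^i)/(1 − r^8).
P(5) = (1 − (4/3)^5) / (1 − (4/3)^8) = 21087/58975 ≈ 0.3576.

0.3576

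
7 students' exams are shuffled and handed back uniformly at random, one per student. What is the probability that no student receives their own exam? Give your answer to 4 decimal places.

This is the derangement probability: permutations of 7 with no fixed point.
D(7) = 7! · (1 − 1/1! + 1/2! − ··· + (−1)^7/7!) = 1854.
P = 1854/5040 = 103/280 ≈ 0.3679.

0.3679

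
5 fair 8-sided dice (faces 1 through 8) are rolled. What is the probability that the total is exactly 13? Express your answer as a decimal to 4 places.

0.0150

There are 8^5 = 32768 equally likely outcomes.
The number of ordered 5-tuples from {1,…,8} summing to 13 is 490.
P(sum = 13) = 490/32768 = 245/16384 ≈ 0.0150.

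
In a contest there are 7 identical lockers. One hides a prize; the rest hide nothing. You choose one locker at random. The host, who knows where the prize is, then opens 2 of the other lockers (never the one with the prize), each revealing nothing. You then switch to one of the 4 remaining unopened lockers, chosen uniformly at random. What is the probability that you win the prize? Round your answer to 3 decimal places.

Your original locker holds the prize with probability 1/7, so the other 6 collectively hold it with probability 6/7.
The host can always find 2 empty lockers to open, so the reveals don't change that 6/7; it is now spread over the 4 remaining unopened lockers.
P(win by switching) = (6/7) · (1/4) = 3/14 ≈ 0.214.

0.214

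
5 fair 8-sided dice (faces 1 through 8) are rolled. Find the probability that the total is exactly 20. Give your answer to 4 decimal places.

0.0679

There are 8^5 = 32768 equally likely outcomes.
The number of ordered 5-tuples from {1,…,8} summing to 20 is 2226.
P(sum = 20) = 2226/32768 = 1113/16384 ≈ 0.0679.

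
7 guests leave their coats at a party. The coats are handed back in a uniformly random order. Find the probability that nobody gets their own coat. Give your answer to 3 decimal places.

0.368

This is the derangement probability: permutations of 7 with no fixed point.
D(7) = 7! · (1 − 1/1! + 1/2! − ··· + (−1)^7/7!) = 1854.
P = 1854/5040 = 103/280 ≈ 0.368.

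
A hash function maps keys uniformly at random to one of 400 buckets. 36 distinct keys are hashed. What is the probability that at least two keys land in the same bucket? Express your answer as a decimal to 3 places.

0.803

It's easier to compute the probability that all 36 are distinct.
P(all distinct) = 400/400 · 399/400 · ··· · 365/400 ≈ 0.197.
So the probability of at least one match is 1 − 0.197 = 0.803.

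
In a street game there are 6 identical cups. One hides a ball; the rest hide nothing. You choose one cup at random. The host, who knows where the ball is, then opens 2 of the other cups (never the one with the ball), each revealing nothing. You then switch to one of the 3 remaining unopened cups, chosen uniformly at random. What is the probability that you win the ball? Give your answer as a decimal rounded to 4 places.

0.2778

Your original cup holds the ball with probability 1/6, so the other 5 collectively hold it with probability 5/6.
The host can always find 2 empty cups to open, so the reveals don't change that 5/6; it is now spread over the 3 remaining unopened cups.
P(win by switching) = (5/6) · (1/3) = 5/18 ≈ 0.2778.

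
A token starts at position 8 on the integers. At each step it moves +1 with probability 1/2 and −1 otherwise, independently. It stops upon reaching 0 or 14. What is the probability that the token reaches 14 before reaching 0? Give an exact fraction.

With a fair step, P(i) = ½P(i−1) + ½P(i+1) with P(0)=0, P(14)=1 has the linear solution P(i) = i/14.
P(8) = 8/14 = 4/7.

4/7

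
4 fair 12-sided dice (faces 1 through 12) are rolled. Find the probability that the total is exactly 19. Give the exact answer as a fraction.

23/648

There are 12^4 = 20736 equally likely outcomes.
The number of ordered 4-tuples from {1,…,12} summing to 19 is 736.
P(sum = 19) = 736/20736 = 23/648.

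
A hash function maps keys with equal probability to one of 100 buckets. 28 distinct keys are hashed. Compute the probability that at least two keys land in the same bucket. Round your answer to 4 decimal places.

0.9848

It's easier to compute the probability that all 28 are distinct.
P(all distinct) = 100/100 · 99/100 · ··· · 73/100 ≈ 0.0152.
So the probability of at least one match is 1 − 0.0152 = 0.9848.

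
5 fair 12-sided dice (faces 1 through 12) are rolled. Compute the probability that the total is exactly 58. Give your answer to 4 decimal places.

There are 12^5 = 248832 equally likely outcomes.
The number of ordered 5-tuples from {1,…,12} summing to 58 is 15.
P(sum = 58) = 15/248832 = 5/82944 ≈ 0.0001.

0.0001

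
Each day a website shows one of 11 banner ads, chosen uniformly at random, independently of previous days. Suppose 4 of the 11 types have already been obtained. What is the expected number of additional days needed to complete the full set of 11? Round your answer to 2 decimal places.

Starting from 4 distinct types, each trial gives a new one with probability (11−i)/11 when i types are held, so the wait for the next new type is 11/(11−i).
E = 11/7 + 11/6 + 11/5 + 11/4 + 11/3 + 11/2 + 11/1 = 3993/140 ≈ 28.52.

28.52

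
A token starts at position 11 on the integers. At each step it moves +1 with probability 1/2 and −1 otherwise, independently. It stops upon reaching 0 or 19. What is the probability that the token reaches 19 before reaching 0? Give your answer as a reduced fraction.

With a fair step, P(i) = ½P(i−1) + ½P(i+1) with P(0)=0, P(19)=1 has the linear solution P(i) = i/19.
P(11) = 11/19.

11/19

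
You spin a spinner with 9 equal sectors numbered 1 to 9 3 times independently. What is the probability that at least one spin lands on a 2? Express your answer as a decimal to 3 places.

P(no spin lands on a 2) = (8/9)^3 ≈ 0.702.
P(at least one) = 1 − 0.702 = 0.298.

0.298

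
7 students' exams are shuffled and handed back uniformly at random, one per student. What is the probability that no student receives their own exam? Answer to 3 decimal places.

0.368

This is the derangement probability: permutations of 7 with no fixed point.
D(7) = 7! · (1 − 1/1! + 1/2! − ··· + (−1)^7/7!) = 1854.
P = 1854/5040 = 103/280 ≈ 0.368.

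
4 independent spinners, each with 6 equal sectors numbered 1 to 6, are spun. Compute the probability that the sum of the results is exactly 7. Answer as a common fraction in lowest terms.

5/324

There are 6^4 = 1296 equally likely outcomes.
The number of ordered 4-tuples from {1,…,6} summing to 7 is 20.
P(sum = 7) = 20/1296 = 5/324.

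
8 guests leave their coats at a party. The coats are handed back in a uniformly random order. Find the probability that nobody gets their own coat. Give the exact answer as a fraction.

This is the derangement probability: permutations of 8 with no fixed point.
D(8) = 8! · (1 − 1/1! + 1/2! − ··· + (−1)^8/8!) = 14833.
P = 14833/40320 = 2119/5760.

2119/5760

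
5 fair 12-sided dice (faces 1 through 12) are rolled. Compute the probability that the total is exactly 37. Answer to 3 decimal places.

0.043

There are 12^5 = 248832 equally likely outcomes.
The number of ordered 5-tuples from {1,…,12} summing to 37 is 10725.
P(sum = 37) = 10725/248832 = 3575/82944 ≈ 0.043.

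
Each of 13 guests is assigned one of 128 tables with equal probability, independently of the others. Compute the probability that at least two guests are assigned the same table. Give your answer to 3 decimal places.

0.468

It's easier to compute the probability that all 13 are distinct.
P(all distinct) = 128/128 · 127/128 · ··· · 116/128 ≈ 0.532.
So the probability of at least one match is 1 − 0.532 = 0.468.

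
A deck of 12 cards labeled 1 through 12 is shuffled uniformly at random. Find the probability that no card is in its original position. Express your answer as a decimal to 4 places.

This is the derangement probability: permutations of 12 with no fixed point.
D(12) = 12! · (1 − 1/1! + 1/2! − ··· + (−1)^12/12!) = 176214841.
P = 176214841/479001600 = 16019531/43545600 ≈ 0.3679.

0.3679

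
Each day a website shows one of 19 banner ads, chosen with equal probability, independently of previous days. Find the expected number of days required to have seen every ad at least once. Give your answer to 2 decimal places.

67.41

After i distinct types are collected, each trial gives a new one with probability (19−i)/19, so the expected wait for the next new type is 19/(19−i).
E = 19/19 + 19/18 + 19/17 + 19/16 + 19/15 + 19/14 + 19/13 + 19/12 + 19/11 + 19/10 + 19/9 + 19/8 + 19/7 + 19/6 + 19/5 + 19/4 + 19/3 + 19/2 + 19/1 = 275295799/4084080 ≈ 67.41.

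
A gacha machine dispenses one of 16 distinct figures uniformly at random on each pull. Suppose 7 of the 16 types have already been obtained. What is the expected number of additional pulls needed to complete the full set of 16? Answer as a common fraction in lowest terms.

14258/315

Starting from 7 distinct types, each trial gives a new one with probability (16−i)/16 when i types are held, so the wait for the next new type is 16/(16−i).
E = 16/9 + 16/8 + 16/7 + 16/6 + 16/5 + 16/4 + 16/3 + 16/2 + 16/1 = 14258/315.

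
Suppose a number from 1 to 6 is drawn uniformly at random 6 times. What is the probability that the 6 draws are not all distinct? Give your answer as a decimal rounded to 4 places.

P(all 6 different) = 6/6 · 5/6 · ··· · 1/6 ≈ 0.0154.
P(at least two equal) = 1 − 0.0154 = 0.9846.

0.9846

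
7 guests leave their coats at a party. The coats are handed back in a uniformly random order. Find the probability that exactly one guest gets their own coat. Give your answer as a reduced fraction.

Choose which one is fixed: C(7,1) = 7 ways.
The remaining 6 must have no fixed point: D(6) = 265.
P = 7·265/5040 = 53/144.

53/144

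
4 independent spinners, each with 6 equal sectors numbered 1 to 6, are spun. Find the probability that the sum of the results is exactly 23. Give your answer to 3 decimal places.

There are 6^4 = 1296 equally likely outcomes.
The number of ordered 4-tuples from {1,…,6} summing to 23 is 4.
P(sum = 23) = 4/1296 = 1/324 ≈ 0.003.

0.003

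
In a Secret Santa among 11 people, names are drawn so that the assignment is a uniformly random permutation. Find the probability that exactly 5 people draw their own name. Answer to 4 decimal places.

Choose which 5 of the 11 are fixed: C(11,5) = 462 ways.
The remaining 6 must have no fixed point: D(6) = 265.
P = 462·265/39916800 = 53/17280 ≈ 0.0031.

0.0031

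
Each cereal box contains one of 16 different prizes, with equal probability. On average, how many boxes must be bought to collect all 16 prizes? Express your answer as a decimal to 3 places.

54.092

After i distinct types are collected, each trial gives a new one with probability (16−i)/16, so the expected wait for the next new type is 16/(16−i).
E = 16/16 + 16/15 + 16/14 + 16/13 + 16/12 + 16/11 + 16/10 + 16/9 + 16/8 + 16/7 + 16/6 + 16/5 + 16/4 + 16/3 + 16/2 + 16/1 = 2436559/45045 ≈ 54.092.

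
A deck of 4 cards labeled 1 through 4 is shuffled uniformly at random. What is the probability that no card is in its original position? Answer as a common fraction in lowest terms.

This is the derangement probability: permutations of 4 with no fixed point.
D(4) = 4! · (1 − 1/1! + 1/2! − ··· + (−1)^4/4!) = 9.
P = 9/24 = 3/8.

3/8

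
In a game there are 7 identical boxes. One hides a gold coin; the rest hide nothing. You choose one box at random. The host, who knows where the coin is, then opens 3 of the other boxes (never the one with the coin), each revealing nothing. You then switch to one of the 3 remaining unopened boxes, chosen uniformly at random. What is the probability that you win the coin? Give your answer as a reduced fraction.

2/7

Your original box holds the coin with probability 1/7, so the other 6 collectively hold it with probability 6/7.
The host can always find 3 empty boxes to open, so the reveals don't change that 6/7; it is now spread over the 3 remaining unopened boxes.
P(win by switching) = (6/7) · (1/3) = 2/7.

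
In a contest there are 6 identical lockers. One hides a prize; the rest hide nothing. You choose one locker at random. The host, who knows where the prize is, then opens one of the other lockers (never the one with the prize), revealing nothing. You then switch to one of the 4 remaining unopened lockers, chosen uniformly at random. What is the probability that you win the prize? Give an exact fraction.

Your original locker holds the prize with probability 1/6, so the other 5 collectively hold it with probability 5/6.
The host can always find an empty locker to open, so this doesn't change that 5/6; it is now spread over the 4 remaining unopened lockers.
P(win by switching) = (5/6) · (1/4) = 5/24.

5/24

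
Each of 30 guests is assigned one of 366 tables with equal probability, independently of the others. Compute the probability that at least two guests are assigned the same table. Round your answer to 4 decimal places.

It's easier to compute the probability that all 30 are distinct.
P(all distinct) = 366/366 · 365/366 · ··· · 337/366 ≈ 0.2947.
So the probability of at least one match is 1 − 0.2947 = 0.7053.

0.7053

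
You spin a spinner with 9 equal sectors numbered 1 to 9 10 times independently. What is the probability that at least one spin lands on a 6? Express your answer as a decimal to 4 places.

0.6921

P(no spin lands on a 6) = (8/9)^10 ≈ 0.3079.
P(at least one) = 1 − 0.3079 = 0.6921.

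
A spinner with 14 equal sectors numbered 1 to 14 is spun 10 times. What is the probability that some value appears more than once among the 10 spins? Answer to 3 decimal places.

P(all 10 different) = 14/14 · 13/14 · ··· · 5/14 ≈ 0.013.
P(at least two equal) = 1 − 0.013 = 0.987.

0.987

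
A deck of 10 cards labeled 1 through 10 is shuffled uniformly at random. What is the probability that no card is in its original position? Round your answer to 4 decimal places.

This is the derangement probability: permutations of 10 with no fixed point.
D(10) = 10! · (1 − 1/1! + 1/2! − ··· + (−1)^10/10!) = 1334961.
P = 1334961/3628800 = 16481/44800 ≈ 0.3679.

0.3679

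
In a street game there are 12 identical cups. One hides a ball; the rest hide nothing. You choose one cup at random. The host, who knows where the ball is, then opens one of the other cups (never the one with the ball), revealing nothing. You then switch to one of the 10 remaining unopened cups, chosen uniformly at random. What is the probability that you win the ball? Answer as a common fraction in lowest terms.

Your original cup holds the ball with probability 1/12, so the other 11 collectively hold it with probability 11/12.
The host can always find an empty cup to open, so this doesn't change that 11/12; it is now spread over the 10 remaining unopened cups.
P(win by switching) = (11/12) · (1/10) = 11/120.

11/120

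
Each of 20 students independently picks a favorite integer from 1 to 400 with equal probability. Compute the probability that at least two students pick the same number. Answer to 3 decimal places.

It's easier to compute the probability that all 20 are distinct.
P(all distinct) = 400/400 · 399/400 · ··· · 381/400 ≈ 0.617.
So the probability of at least one match is 1 − 0.617 = 0.383.

0.383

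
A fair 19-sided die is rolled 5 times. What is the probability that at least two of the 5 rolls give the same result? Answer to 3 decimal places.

0.436

P(all 5 different) = 19/19 · 18/19 · ··· · 15/19 ≈ 0.564.
P(at least two equal) = 1 − 0.564 = 0.436.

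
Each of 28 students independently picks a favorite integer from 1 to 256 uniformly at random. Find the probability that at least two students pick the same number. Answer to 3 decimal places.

It's easier to compute the probability that all 28 are distinct.
P(all distinct) = 256/256 · 255/256 · ··· · 229/256 ≈ 0.216.
So the probability of at least one match is 1 − 0.216 = 0.784.

0.784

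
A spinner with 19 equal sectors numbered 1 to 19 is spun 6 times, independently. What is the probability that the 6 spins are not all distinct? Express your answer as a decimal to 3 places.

P(all 6 different) = 19/19 · 18/19 · ··· · 14/19 ≈ 0.415.
P(at least two equal) = 1 − 0.415 = 0.585.

0.585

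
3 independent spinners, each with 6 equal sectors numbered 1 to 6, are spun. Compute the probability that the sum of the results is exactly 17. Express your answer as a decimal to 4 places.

There are 6^3 = 216 equally likely outcomes.
The number of ordered 3-tuples from {1,…,6} summing to 17 is 3.
P(sum = 17) = 3/216 = 1/72 ≈ 0.0139.

0.0139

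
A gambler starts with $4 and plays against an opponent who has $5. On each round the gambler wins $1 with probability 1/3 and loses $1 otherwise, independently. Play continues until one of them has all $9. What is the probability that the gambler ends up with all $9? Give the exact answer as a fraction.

Let r = q/p = (2/3)/(1/3) = 2. The recurrence P(i) = p·P(i+1) + q·P(i−1) with P(0)=0, P(9)=1 gives P(i) = (1 − r^i)/(1 − r^9).
P(4) = (1 − (2)^4) / (1 − (2)^9) = 15/511.

15/511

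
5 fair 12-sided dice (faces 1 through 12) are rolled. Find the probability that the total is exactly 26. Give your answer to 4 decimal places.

0.0365

There are 12^5 = 248832 equally likely outcomes.
The number of ordered 5-tuples from {1,…,12} summing to 26 is 9075.
P(sum = 26) = 9075/248832 = 3025/82944 ≈ 0.0365.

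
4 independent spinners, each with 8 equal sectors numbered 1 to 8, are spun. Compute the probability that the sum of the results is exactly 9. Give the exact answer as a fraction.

7/512

There are 8^4 = 4096 equally likely outcomes.
The number of ordered 4-tuples from {1,…,8} summing to 9 is 56.
P(sum = 9) = 56/4096 = 7/512.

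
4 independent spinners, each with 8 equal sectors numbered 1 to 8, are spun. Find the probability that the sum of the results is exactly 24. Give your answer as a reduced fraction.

161/4096

There are 8^4 = 4096 equally likely outcomes.
The number of ordered 4-tuples from {1,…,8} summing to 24 is 161.
P(sum = 24) = 161/4096.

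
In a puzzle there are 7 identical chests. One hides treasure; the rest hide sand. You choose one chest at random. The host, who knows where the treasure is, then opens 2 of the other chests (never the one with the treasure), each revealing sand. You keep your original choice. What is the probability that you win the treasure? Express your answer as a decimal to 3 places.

0.143

The host can always open 2 empty chests regardless of your choice, so the reveals give no information about your original chest.
P(win by staying) = 1/7 ≈ 0.143.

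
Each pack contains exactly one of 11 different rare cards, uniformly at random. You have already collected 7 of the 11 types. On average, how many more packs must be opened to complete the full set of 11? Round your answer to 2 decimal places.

Starting from 7 distinct types, each trial gives a new one with probability (11−i)/11 when i types are held, so the wait for the next new type is 11/(11−i).
E = 11/4 + 11/3 + 11/2 + 11/1 = 275/12 ≈ 22.92.

22.92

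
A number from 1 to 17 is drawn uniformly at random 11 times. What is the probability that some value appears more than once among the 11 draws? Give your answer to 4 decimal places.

P(all 11 different) = 17/17 · 16/17 · ··· · 7/17 ≈ 0.0144.
P(at least two equal) = 1 − 0.0144 = 0.9856.

0.9856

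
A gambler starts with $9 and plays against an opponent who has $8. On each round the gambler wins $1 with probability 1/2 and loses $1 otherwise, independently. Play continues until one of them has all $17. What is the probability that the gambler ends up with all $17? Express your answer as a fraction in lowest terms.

9/17

With a fair step, P(i) = ½P(i−1) + ½P(i+1) with P(0)=0, P(17)=1 has the linear solution P(i) = i/17.
P(9) = 9/17.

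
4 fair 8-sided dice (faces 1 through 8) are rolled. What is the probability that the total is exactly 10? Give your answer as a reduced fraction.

21/1024

There are 8^4 = 4096 equally likely outcomes.
The number of ordered 4-tuples from {1,…,8} summing to 10 is 84.
P(sum = 10) = 84/4096 = 21/1024.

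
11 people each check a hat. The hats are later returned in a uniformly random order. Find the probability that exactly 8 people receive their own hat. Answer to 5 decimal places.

Choose which 8 of the 11 are fixed: C(11,8) = 165 ways.
The remaining 3 must have no fixed point: D(3) = 2.
P = 165·2/39916800 = 1/120960 ≈ 0.00001.

0.00001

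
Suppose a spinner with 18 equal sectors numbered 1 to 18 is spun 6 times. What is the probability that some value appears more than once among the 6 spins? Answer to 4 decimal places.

P(all 6 different) = 18/18 · 17/18 · ··· · 13/18 ≈ 0.3930.
P(at least two equal) = 1 − 0.3930 = 0.6070.

0.6070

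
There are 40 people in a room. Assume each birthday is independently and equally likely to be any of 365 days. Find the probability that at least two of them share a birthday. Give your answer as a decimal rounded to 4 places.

It's easier to compute the probability that all 40 are distinct.
P(all distinct) = 365/365 · 364/365 · ··· · 326/365 ≈ 0.1088.
So the probability of at least one match is 1 − 0.1088 = 0.8912.

0.8912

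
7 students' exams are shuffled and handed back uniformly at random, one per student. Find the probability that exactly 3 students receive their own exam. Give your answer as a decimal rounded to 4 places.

0.0625

Choose which 3 of the 7 are fixed: C(7,3) = 35 ways.
The remaining 4 must have no fixed point: D(4) = 9.
P = 35·9/5040 = 1/16 ≈ 0.0625.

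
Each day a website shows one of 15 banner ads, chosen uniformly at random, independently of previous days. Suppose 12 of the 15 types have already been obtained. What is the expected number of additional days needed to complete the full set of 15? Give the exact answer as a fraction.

55/2

Starting from 12 distinct types, each trial gives a new one with probability (15−i)/15 when i types are held, so the wait for the next new type is 15/(15−i).
E = 15/3 + 15/2 + 15/1 = 55/2.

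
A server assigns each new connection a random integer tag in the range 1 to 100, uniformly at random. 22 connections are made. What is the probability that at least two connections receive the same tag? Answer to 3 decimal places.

0.918

It's easier to compute the probability that all 22 are distinct.
P(all distinct) = 100/100 · 99/100 · ··· · 79/100 ≈ 0.082.
So the probability of at least one match is 1 − 0.082 = 0.918.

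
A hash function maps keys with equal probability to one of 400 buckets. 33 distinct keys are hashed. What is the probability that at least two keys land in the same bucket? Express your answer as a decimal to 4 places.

It's easier to compute the probability that all 33 are distinct.
P(all distinct) = 400/400 · 399/400 · ··· · 368/400 ≈ 0.2574.
So the probability of at least one match is 1 − 0.2574 = 0.7426.

0.7426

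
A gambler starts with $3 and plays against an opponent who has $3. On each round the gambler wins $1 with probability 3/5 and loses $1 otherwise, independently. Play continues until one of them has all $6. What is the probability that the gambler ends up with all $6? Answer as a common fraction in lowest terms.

27/35

Let r = q/p = (2/5)/(3/5) = 2/3. The recurrence P(i) = p·P(i+1) + q·P(i−1) with P(0)=0, P(6)=1 gives P(i) = (1 − r^i)/(1 − r^6).
P(3) = (1 − (2/3)^3) / (1 − (2/3)^6) = 27/35.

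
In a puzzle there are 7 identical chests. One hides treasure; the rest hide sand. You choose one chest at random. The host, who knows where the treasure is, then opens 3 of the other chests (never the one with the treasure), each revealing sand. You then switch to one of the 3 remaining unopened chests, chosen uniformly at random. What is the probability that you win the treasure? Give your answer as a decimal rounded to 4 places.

Your original chest holds the treasure with probability 1/7, so the other 6 collectively hold it with probability 6/7.
The host can always find 3 empty chests to open, so the reveals don't change that 6/7; it is now spread over the 3 remaining unopened chests.
P(win by switching) = (6/7) · (1/3) = 2/7 ≈ 0.2857.

0.2857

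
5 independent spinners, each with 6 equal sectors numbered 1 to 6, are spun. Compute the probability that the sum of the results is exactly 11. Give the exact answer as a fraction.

There are 6^5 = 7776 equally likely outcomes.
The number of ordered 5-tuples from {1,…,6} summing to 11 is 205.
P(sum = 11) = 205/7776.

205/7776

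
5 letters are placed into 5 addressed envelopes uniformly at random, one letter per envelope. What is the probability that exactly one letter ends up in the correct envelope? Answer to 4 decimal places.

0.3750

Choose which one is fixed: C(5,1) = 5 ways.
The remaining 4 must have no fixed point: D(4) = 9.
P = 5·9/120 = 3/8 ≈ 0.3750.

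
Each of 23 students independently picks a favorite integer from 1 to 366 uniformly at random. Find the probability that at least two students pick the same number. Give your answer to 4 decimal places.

It's easier to compute the probability that all 23 are distinct.
P(all distinct) = 366/366 · 365/366 · ··· · 344/366 ≈ 0.4937.
So the probability of at least one match is 1 − 0.4937 = 0.5063.

0.5063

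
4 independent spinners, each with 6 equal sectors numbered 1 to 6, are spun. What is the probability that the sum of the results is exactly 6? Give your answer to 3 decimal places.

There are 6^4 = 1296 equally likely outcomes.
The number of ordered 4-tuples from {1,…,6} summing to 6 is 10.
P(sum = 6) = 10/1296 = 5/648 ≈ 0.008.

0.008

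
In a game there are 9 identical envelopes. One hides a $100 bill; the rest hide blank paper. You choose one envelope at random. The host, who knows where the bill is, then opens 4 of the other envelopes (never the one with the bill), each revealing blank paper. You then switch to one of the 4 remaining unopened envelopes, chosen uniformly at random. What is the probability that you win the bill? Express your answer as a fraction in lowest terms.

Your original envelope holds the bill with probability 1/9, so the other 8 collectively hold it with probability 8/9.
The host can always find 4 empty envelopes to open, so the reveals don't change that 8/9; it is now spread over the 4 remaining unopened envelopes.
P(win by switching) = (8/9) · (1/4) = 2/9.

2/9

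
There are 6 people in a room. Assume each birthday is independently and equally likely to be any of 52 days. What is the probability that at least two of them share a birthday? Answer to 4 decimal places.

0.2586

It's easier to compute the probability that all 6 are distinct.
P(all distinct) = 52/52 · 51/52 · ··· · 47/52 ≈ 0.7414.
So the probability of at least one match is 1 − 0.7414 = 0.2586.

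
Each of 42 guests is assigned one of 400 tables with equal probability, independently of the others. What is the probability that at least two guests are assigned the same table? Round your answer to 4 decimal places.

0.8926

It's easier to compute the probability that all 42 are distinct.
P(all distinct) = 400/400 · 399/400 · ··· · 359/400 ≈ 0.1074.
So the probability of at least one match is 1 − 0.1074 = 0.8926.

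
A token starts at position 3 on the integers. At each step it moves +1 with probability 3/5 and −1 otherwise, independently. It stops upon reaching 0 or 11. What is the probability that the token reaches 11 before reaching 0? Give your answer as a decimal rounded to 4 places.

Let r = q/p = (2/5)/(3/5) = 2/3. The recurrence P(i) = p·P(i+1) + q·P(i−1) with P(0)=0, P(11)=1 gives P(i) = (1 − r^i)/(1 − r^11).
P(3) = (1 − (2/3)^3) / (1 − (2/3)^11) = 124659/175099 ≈ 0.7119.

0.7119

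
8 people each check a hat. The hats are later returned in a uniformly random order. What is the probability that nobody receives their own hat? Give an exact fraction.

2119/5760

This is the derangement probability: permutations of 8 with no fixed point.
D(8) = 8! · (1 − 1/1! + 1/2! − ··· + (−1)^8/8!) = 14833.
P = 14833/40320 = 2119/5760.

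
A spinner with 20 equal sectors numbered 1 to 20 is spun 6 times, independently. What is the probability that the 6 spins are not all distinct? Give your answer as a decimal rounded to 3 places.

0.564

P(all 6 different) = 20/20 · 19/20 · ··· · 15/20 ≈ 0.436.
P(at least two equal) = 1 − 0.436 = 0.564.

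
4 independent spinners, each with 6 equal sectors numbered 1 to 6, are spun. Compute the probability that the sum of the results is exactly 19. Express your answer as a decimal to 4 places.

0.0432

There are 6^4 = 1296 equally likely outcomes.
The number of ordered 4-tuples from {1,…,6} summing to 19 is 56.
P(sum = 19) = 56/1296 = 7/162 ≈ 0.0432.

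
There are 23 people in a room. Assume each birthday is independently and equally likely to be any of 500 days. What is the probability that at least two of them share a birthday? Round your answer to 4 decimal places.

0.4018

It's easier to compute the probability that all 23 are distinct.
P(all distinct) = 500/500 · 499/500 · ··· · 478/500 ≈ 0.5982.
So the probability of at least one match is 1 − 0.5982 = 0.4018.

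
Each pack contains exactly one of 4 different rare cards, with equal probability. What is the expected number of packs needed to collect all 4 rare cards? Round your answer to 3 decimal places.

8.333

After i distinct types are collected, each trial gives a new one with probability (4−i)/4, so the expected wait for the next new type is 4/(4−i).
E = 4/4 + 4/3 + 4/2 + 4/1 = 25/3 ≈ 8.333.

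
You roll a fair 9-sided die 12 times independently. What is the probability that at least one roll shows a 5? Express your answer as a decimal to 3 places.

0.757

P(no roll shows a 5) = (8/9)^12 ≈ 0.243.
P(at least one) = 1 − 0.243 = 0.757.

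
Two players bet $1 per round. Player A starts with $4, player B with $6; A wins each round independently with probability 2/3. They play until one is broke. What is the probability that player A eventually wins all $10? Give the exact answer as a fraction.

Let r = q/p = (1/3)/(2/3) = 1/2. The recurrence P(i) = p·P(i+1) + q·P(i−1) with P(0)=0, P(10)=1 gives P(i) = (1 − r^i)/(1 − r^10).
P(4) = (1 − (1/2)^4) / (1 − (1/2)^10) = 320/341.

320/341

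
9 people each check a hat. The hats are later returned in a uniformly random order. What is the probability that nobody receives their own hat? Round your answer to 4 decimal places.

0.3679

This is the derangement probability: permutations of 9 with no fixed point.
D(9) = 9! · (1 − 1/1! + 1/2! − ··· + (−1)^9/9!) = 133496.
P = 133496/362880 = 16687/45360 ≈ 0.3679.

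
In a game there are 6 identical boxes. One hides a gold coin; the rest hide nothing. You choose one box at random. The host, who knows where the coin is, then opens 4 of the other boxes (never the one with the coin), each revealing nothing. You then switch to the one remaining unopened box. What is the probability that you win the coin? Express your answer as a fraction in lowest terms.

Your original box holds the coin with probability 1/6, so the other 5 collectively hold it with probability 5/6.
The host can always find 4 empty boxes to open, so the reveals don't change that 5/6; it is now spread over the 1 remaining unopened box.
P(win by switching) = (5/6) · (1/1) = 5/6.

5/6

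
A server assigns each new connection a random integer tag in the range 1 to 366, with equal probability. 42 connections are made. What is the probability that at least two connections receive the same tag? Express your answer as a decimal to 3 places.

It's easier to compute the probability that all 42 are distinct.
P(all distinct) = 366/366 · 365/366 · ··· · 325/366 ≈ 0.087.
So the probability of at least one match is 1 − 0.087 = 0.913.

0.913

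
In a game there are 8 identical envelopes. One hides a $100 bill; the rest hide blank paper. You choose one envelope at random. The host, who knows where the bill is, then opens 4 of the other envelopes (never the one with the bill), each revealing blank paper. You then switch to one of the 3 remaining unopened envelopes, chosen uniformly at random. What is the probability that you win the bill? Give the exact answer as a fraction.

7/24

Your original envelope holds the bill with probability 1/8, so the other 7 collectively hold it with probability 7/8.
The host can always find 4 empty envelopes to open, so the reveals don't change that 7/8; it is now spread over the 3 remaining unopened envelopes.
P(win by switching) = (7/8) · (1/3) = 7/24.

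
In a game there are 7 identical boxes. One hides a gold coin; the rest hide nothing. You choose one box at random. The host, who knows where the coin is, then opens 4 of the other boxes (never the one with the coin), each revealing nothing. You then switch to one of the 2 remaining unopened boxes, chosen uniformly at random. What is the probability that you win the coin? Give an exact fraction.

3/7

Your original box holds the coin with probability 1/7, so the other 6 collectively hold it with probability 6/7.
The host can always find 4 empty boxes to open, so the reveals don't change that 6/7; it is now spread over the 2 remaining unopened boxes.
P(win by switching) = (6/7) · (1/2) = 3/7.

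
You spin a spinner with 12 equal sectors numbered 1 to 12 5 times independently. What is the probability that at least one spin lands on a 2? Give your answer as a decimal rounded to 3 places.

P(no spin lands on a 2) = (11/12)^5 ≈ 0.647.
P(at least one) = 1 − 0.647 = 0.353.

0.353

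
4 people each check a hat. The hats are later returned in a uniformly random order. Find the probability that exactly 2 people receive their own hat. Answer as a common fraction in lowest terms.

1/4

Choose which 2 of the 4 are fixed: C(4,2) = 6 ways.
The remaining 2 must have no fixed point: D(2) = 1.
P = 6·1/24 = 1/4.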